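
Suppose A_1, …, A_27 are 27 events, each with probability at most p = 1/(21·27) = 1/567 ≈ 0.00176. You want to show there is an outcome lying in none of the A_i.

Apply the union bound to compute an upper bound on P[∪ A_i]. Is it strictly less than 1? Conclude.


Union bound: P[∪_{i=1}^{27} A_i] ≤ Σ_i P[A_i] ≤ 27·p = 27·(1/567) = 1/21.
Numerically: 1/21 ≈ 0.04762.
Is 1/21 < 1? YES.
Since P[∪ A_i] ≤ 1/21 < 1, the complement has P[∩ A_i^c] ≥ 1 − 1/21 = 20/21 > 0, so some outcome avoids every A_i.

27·p = 1/21 ≈ 0.04762; existence CERTIFIED by the union bound.


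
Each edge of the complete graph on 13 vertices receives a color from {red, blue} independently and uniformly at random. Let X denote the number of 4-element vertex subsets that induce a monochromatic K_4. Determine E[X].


Let X = Σ_S X_S over the C(13, 4) = 715 subsets S of size 4, where X_S = 1 if the K_4 on S is monochromatic.
For a fixed S, the K_4 on S has C(4, 2) = 6 edges. P[all 6 edges red] = (1/2)^6, and likewise for blue, so P[monochromatic] = 2·(1/2)^6 = 2^{1 − 6} = 1/32.
By linearity of expectation: E[X] = C(13, 4) · 2^{1 − 6} = 715 · 1/32 = 715/32.
Numerically: E[X] ≈ 22.3438.

E[X] = C(13,4)·2^(1−C(4,2)) = 715/32 ≈ 22.3438.


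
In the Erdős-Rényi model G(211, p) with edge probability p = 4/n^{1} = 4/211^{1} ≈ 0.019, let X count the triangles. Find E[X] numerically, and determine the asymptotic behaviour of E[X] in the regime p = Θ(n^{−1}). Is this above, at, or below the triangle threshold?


Number of potential triangles: C(211, 3) = 1543465.
Each occurs with probability p³ ≈ (0.019)³ ≈ 6.81291e-06.
By linearity: E[X] = C(211, 3)·p³ ≈ 1543465 · 6.81291e-06 ≈ 10.515.
Here α = 1, so p = 4/n is exactly at the triangle threshold p ~ 1/n. Asymptotically E[X] → c³/6 = 4³/6 = 32/3 ≈ 10.667, a bounded constant. In this regime the triangle count is asymptotically Poisson(c³/6).

E[X] ≈ 10.515; in regime p = Θ(1/n^{1}) E[X] stays bounded (at the triangle threshold p ~ 1/n).


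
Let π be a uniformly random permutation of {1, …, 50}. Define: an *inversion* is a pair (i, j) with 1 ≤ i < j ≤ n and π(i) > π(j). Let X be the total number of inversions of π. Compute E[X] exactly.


Write X = Σ X_I over the C(50, 2) = 1225 pairs i < j, with X_I the indicator of one inversion.
There are 1225 indicators.
For each fixed pair i < j, the values π(i) and π(j) are two distinct elements of {1, …, 50} in uniformly random order; by symmetry P[π(i) > π(j)] = 1/2.
By linearity: E[X] = 1225 · (1/2) = C(50, 2) · (1/2) = 1225/2 = 1225/2 ≈ 612.5000.

E[X] = 1225/2 = 612.5000.


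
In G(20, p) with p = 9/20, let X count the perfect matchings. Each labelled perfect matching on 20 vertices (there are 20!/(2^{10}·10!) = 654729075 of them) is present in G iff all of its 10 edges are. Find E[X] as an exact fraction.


K_20 has 20!/(2^{10}·10!) = 654729075 labelled perfect matchings.
For each such perfect matching H, let X_H = 1 if all 10 edges of H are present in G. Then P[X_H = 1] = p^{10} = (9/20)^{10} = 3486784401/10240000000000.
By linearity of expectation: E[X] = Σ_H E[X_H] = 654729075 · p^{10} = 654729075 · 3486784401/10240000000000 = 91315965023646363/409600000000.
Numerically: E[X] ≈ 2.23e+05.

E[X] = 654729075 · (9/20)^{10} = 91315965023646363/409600000000 ≈ 2.23e+05.


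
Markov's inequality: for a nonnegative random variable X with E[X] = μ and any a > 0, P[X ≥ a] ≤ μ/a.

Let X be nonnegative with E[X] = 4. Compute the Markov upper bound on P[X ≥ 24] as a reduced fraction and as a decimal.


μ = E[X] = 4, a = 24.
Markov: P[X ≥ 24] ≤ μ/a = (4)/24 = 1/6.
Numerically: ≈ 0.1667.
(Since a = 24 > μ = 4.0000, the bound 1/6 is < 1 and informative.)

P[X ≥ 24] ≤ 1/6 ≈ 0.1667.


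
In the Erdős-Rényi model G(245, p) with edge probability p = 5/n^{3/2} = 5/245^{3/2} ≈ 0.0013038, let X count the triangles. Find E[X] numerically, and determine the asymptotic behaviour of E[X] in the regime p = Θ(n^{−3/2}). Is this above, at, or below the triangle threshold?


Number of potential triangles: C(245, 3) = 2421090.
Each occurs with probability p³ ≈ (0.0013038)³ ≈ 2.2164740e-09.
By linearity: E[X] = C(245, 3)·p³ ≈ 2421090 · 2.2164740e-09 ≈ 0.00537.
Since α = 3/2 > 1, p = c/n^{3/2} = o(1/n) is below the triangle threshold p ~ 1/n. Asymptotically E[X] ~ (c³/6)·n^{3(1−α)} = (5³/6)·n^{-1.5} → 0, so by Markov's inequality G has no triangles w.h.p.

E[X] ≈ 0.00537; in regime p = Θ(1/n^{3/2}) E[X] tends to 0 (below the triangle threshold p ~ 1/n).


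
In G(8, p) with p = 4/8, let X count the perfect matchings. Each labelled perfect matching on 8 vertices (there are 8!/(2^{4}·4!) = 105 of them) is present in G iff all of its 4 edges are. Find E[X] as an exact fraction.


K_8 has 8!/(2^{4}·4!) = 105 labelled perfect matchings.
For each such perfect matching H, let X_H = 1 if all 4 edges of H are present in G. Then P[X_H = 1] = p^{4} = (1/2)^{4} = 1/16.
By linearity: E[X] = Σ_H E[X_H] = 105 · p^{4} = 105 · 1/16 = 105/16.
Numerically: E[X] ≈ 6.5625.

E[X] = 105 · (1/2)^{4} = 105/16 ≈ 6.5625.


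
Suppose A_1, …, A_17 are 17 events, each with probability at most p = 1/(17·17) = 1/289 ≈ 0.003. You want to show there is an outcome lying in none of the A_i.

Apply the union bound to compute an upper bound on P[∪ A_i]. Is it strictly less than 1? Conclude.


Union bound: P[∪_{i=1}^{17} A_i] ≤ Σ_i P[A_i] ≤ 17·p = 17·(1/289) = 1/17.
Numerically: 1/17 ≈ 0.059.
Is 1/17 < 1? YES.
Since P[∪ A_i] ≤ 1/17 < 1, the complement has P[∩ A_i^c] ≥ 1 − 1/17 = 16/17 > 0, so some outcome avoids every A_i.

17·p = 1/17 ≈ 0.059; existence CERTIFIED by the union bound.


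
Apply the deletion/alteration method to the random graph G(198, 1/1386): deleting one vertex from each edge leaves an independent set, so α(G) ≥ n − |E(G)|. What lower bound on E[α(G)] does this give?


E[|E(G)|] = C(198, 2)·p = 19503 · (1/1386) = 197/14.
E[α(G)] ≥ n − E[|E(G)|] = 198 − 197/14 = 2575/14.
Numerically: ≈ 183.92857.
(This is only a lower bound; the true E[α(G)] may be larger.)

E[α(G)] ≥ 2575/14 ≈ 183.92857.


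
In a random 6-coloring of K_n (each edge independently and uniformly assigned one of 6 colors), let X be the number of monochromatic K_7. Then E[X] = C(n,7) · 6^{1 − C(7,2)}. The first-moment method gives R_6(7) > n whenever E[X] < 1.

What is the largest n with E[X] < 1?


We need C(n, 7) · 6^{1 − 21} < 1, i.e. C(n, 7) < 6^{21 − 1} = 3656158440062976.
Check values of n near the boundary:
  n = 563: C(563, 7) = 3426622515769596; 3426622515769596 < 3656158440062976? YES
  n = 564: C(564, 7) = 3469685994423792; 3469685994423792 < 3656158440062976? YES
  n = 565: C(565, 7) = 3513212521235560; 3513212521235560 < 3656158440062976? YES
  n = 566: C(566, 7) = 3557206237959440; 3557206237959440 < 3656158440062976? YES
  n = 567: C(567, 7) = 3601671315933933; 3601671315933933 < 3656158440062976? YES
  n = 568: C(568, 7) = 3646611956239704; 3646611956239704 < 3656158440062976? YES
  n = 569: C(569, 7) = 3692032389858348; 3692032389858348 < 3656158440062976? NO
The largest n with C(n, 7) < 3656158440062976 is n = 568 (where E[X] = 16882462760369/16926659444736 ≈ 0.997). Hence R_6(7) > 568, i.e. R_6(7) ≥ 569.

Largest n = 568; hence R_6(7) > 568.


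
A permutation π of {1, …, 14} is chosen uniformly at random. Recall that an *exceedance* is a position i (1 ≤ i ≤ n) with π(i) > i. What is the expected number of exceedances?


Write X = Σ_{i=1}^{14} X_i, where X_i = 1_{π(i) > i}.
For each fixed i, π(i) is uniform over {1, …, 14} (marginal of a uniform permutation), so P[π(i) > i] = (n − i)/n. Summing: Σ_{i=1}^{14} (n − i)/n = (0 + 1 + … + 13)/14 = 14(14 − 1)/(2·14) = (14 − 1)/2.
Hence E[X] = Σ_{i=1}^{14} (14 − i)/14 = 13/2 ≈ 6.500000.

E[X] = 13/2 = 6.500000.


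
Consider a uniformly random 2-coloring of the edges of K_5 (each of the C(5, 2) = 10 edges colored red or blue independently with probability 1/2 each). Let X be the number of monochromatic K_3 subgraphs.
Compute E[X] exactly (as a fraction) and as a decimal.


Let X = Σ_S X_S over the C(5, 3) = 10 subsets S of size 3, where X_S = 1 if the K_3 on S is monochromatic.
For a fixed S, the K_3 on S has C(3, 2) = 3 edges. P[all 3 edges red] = (1/2)^3, and likewise for blue, so P[monochromatic] = 2·(1/2)^3 = 2^{1 − 3} = 1/4.
By linearity: E[X] = C(5, 3) · 2^{1 − 3} = 10 · 1/4 = 5/2.
Numerically: E[X] ≈ 2.5000.

E[X] = C(5,3)·2^(1−C(3,2)) = 5/2 ≈ 2.5000.


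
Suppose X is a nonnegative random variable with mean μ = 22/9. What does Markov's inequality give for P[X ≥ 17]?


μ = E[X] = 22/9, a = 17.
Markov: P[X ≥ 17] ≤ μ/a = (22/9)/17 = 22/153.
Numerically: ≈ 0.1438.
(Since a = 17 > μ = 2.4444, the bound 22/153 is < 1 and informative.)

P[X ≥ 17] ≤ 22/153 ≈ 0.1438.


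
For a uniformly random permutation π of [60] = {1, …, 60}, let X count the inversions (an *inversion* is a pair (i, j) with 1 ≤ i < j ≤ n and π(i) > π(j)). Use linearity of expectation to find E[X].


Write X = Σ X_I over the C(60, 2) = 1770 pairs i < j, with X_I the indicator of one inversion.
There are 1770 indicators.
For each fixed pair i < j, the values π(i) and π(j) are two distinct elements of {1, …, 60} in uniformly random order; by symmetry P[π(i) > π(j)] = 1/2.
By linearity: E[X] = 1770 · (1/2) = C(60, 2) · (1/2) = 1770/2 = 885 ≈ 885.00000.

E[X] = 885 = 885.00000.


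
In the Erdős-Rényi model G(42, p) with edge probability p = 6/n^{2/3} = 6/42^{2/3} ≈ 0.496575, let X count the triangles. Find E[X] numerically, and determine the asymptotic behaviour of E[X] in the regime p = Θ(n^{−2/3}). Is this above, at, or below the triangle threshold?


Number of potential triangles: C(42, 3) = 11480.
Each occurs with probability p³ ≈ (0.496575)³ ≈ 1.22448980e-01.
By linearity: E[X] = C(42, 3)·p³ ≈ 11480 · 1.22448980e-01 ≈ 1405.714286.
Since α = 2/3 < 1, p = c/n^{2/3} ≫ 1/n is above the triangle threshold p ~ 1/n. Asymptotically E[X] ~ (c³/6)·n^{3(1−α)} = (6³/6)·n^{1} → ∞; triangles are abundant w.h.p.

E[X] ≈ 1405.714286; in regime p = Θ(1/n^{2/3}) E[X] diverges (above the triangle threshold p ~ 1/n).


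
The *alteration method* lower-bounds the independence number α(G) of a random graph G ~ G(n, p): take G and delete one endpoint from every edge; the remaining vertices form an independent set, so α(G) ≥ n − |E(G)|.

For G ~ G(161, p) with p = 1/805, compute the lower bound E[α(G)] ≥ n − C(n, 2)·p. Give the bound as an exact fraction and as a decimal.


E[|E(G)|] = C(161, 2)·p = 12880 · (1/805) = 16.
E[α(G)] ≥ n − E[|E(G)|] = 161 − 16 = 145.
Numerically: ≈ 145.0000.
(This is only a lower bound; the true E[α(G)] may be larger.)

E[α(G)] ≥ 145 ≈ 145.0000.


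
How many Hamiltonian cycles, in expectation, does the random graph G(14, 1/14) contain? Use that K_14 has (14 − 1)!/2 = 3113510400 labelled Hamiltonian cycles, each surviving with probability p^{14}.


K_14 has (14 − 1)!/2 = 3113510400 labelled Hamiltonian cycles.
For each such Hamiltonian cycle H, let X_H = 1 if all 14 edges of H are present in G. Then P[X_H = 1] = p^{14} = (1/14)^{14} = 1/11112006825558016.
By linearity of expectation: E[X] = Σ_H E[X_H] = 3113510400 · p^{14} = 3113510400 · 1/11112006825558016 = 868725/3100448333024.
Numerically: E[X] ≈ 2.802e-07.

E[X] = 3113510400 · (1/14)^{14} = 868725/3100448333024 ≈ 2.802e-07.


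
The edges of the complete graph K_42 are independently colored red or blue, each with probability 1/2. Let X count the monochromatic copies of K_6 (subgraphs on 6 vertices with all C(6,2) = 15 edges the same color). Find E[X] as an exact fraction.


Let X = Σ_S X_S over the C(42, 6) = 5245786 subsets S of size 6, where X_S = 1 if the K_6 on S is monochromatic.
For a fixed S, the K_6 on S has C(6, 2) = 15 edges. P[all 15 edges red] = (1/2)^15, and likewise for blue, so P[monochromatic] = 2·(1/2)^15 = 2^{1 − 15} = 1/16384.
By linearity of expectation: E[X] = C(42, 6) · 2^{1 − 15} = 5245786 · 1/16384 = 2622893/8192.
Numerically: E[X] ≈ 320.177.

E[X] = C(42,6)·2^(1−C(6,2)) = 2622893/8192 ≈ 320.177.


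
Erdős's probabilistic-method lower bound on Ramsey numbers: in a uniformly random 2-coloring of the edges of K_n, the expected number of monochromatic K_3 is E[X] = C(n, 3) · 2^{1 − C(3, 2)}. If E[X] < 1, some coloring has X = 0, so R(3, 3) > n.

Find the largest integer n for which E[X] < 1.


We need C(n, 3) · 2^{1 − 3} < 1, i.e. C(n, 3) < 2^{3 − 1} = 4.
Check values of n near the boundary:
  n = 3: C(3, 3) = 1; 1 < 4? YES
  n = 4: C(4, 3) = 4; 4 < 4? NO
  n = 5: C(5, 3) = 10; 10 < 4? NO
The largest n with C(n, 3) < 4 is n = 3 (where E[X] = 1/4 ≈ 0.250). Hence R(3, 3) > 3, i.e. R(3, 3) ≥ 4.

Largest n = 3; hence R(3, 3) > 3.


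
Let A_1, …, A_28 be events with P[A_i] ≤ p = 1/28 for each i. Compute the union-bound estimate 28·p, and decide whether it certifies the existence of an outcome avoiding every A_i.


Union bound: P[∪_{i=1}^{28} A_i] ≤ Σ_i P[A_i] ≤ 28·p = 28·(1/28) = 1.
Numerically: 1 ≈ 1.0000000.
Is 1 < 1? NO.
Since the bound 1 is ≥ 1, the union bound is uninformative here; it does NOT by itself certify existence.

28·p = 1 ≈ 1.0000000; existence NOT certified by the union bound.


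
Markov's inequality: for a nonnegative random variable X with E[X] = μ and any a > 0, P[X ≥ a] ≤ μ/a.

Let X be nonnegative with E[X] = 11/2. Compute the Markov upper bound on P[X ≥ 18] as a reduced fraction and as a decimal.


μ = E[X] = 11/2, a = 18.
Markov: P[X ≥ 18] ≤ μ/a = (11/2)/18 = 11/36.
Numerically: ≈ 0.30556.
(Since a = 18 > μ = 5.50000, the bound 11/36 is < 1 and informative.)

P[X ≥ 18] ≤ 11/36 ≈ 0.30556.


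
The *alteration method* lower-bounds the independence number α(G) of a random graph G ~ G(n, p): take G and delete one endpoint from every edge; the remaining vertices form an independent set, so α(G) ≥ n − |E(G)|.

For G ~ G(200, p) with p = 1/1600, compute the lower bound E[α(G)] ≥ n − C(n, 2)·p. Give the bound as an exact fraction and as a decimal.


E[|E(G)|] = C(200, 2)·p = 19900 · (1/1600) = 199/16.
E[α(G)] ≥ n − E[|E(G)|] = 200 − 199/16 = 3001/16.
Numerically: ≈ 187.562.
(This is only a lower bound; the true E[α(G)] may be larger.)

E[α(G)] ≥ 3001/16 ≈ 187.562.


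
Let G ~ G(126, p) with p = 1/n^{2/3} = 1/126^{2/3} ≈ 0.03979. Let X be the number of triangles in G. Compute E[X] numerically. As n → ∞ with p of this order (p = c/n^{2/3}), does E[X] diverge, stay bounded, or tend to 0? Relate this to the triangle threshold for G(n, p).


Number of potential triangles: C(126, 3) = 325500.
Each occurs with probability p³ ≈ (0.03979)³ ≈ 6.298816e-05.
By linearity: E[X] = C(126, 3)·p³ ≈ 325500 · 6.298816e-05 ≈ 20.5026.
Since α = 2/3 < 1, p = c/n^{2/3} ≫ 1/n is above the triangle threshold p ~ 1/n. Asymptotically E[X] ~ (c³/6)·n^{3(1−α)} = (1³/6)·n^{1} → ∞; triangles are abundant w.h.p.

E[X] ≈ 20.5026; in regime p = Θ(1/n^{2/3}) E[X] diverges (above the triangle threshold p ~ 1/n).


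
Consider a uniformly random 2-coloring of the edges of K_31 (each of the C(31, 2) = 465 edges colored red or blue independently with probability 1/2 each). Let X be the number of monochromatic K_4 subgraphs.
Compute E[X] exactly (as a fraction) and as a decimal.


Let X = Σ_S X_S over the C(31, 4) = 31465 subsets S of size 4, where X_S = 1 if the K_4 on S is monochromatic.
For a fixed S, the K_4 on S has C(4, 2) = 6 edges. P[all 6 edges red] = (1/2)^6, and likewise for blue, so P[monochromatic] = 2·(1/2)^6 = 2^{1 − 6} = 1/32.
By linearity: E[X] = C(31, 4) · 2^{1 − 6} = 31465 · 1/32 = 31465/32.
Numerically: E[X] ≈ 983.28125.

E[X] = C(31,4)·2^(1−C(4,2)) = 31465/32 ≈ 983.28125.


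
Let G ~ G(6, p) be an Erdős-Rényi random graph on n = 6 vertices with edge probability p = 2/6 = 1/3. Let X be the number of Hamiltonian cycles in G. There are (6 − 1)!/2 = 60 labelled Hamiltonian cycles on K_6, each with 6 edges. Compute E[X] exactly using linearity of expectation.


K_6 has (6 − 1)!/2 = 60 labelled Hamiltonian cycles.
For each such Hamiltonian cycle H, let X_H = 1 if all 6 edges of H are present in G. Then P[X_H = 1] = p^{6} = (1/3)^{6} = 1/729.
By linearity: E[X] = Σ_H E[X_H] = 60 · p^{6} = 60 · 1/729 = 20/243.
Numerically: E[X] ≈ 0.0823.

E[X] = 60 · (1/3)^{6} = 20/243 ≈ 0.0823.


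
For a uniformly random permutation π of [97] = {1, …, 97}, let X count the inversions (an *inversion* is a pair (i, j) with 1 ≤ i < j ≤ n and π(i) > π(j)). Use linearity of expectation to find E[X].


Write X = Σ X_I over the C(97, 2) = 4656 pairs i < j, with X_I the indicator of one inversion.
There are 4656 indicators.
For each fixed pair i < j, the values π(i) and π(j) are two distinct elements of {1, …, 97} in uniformly random order; by symmetry P[π(i) > π(j)] = 1/2.
By linearity: E[X] = 4656 · (1/2) = C(97, 2) · (1/2) = 4656/2 = 2328 ≈ 2328.000000.

E[X] = 2328 = 2328.000000.


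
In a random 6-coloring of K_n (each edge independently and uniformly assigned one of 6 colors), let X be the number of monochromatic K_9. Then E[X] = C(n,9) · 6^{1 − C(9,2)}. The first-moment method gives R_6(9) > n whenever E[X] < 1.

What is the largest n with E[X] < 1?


We need C(n, 9) · 6^{1 − 36} < 1, i.e. C(n, 9) < 6^{36 − 1} = 1719070799748422591028658176.
Check values of n near the boundary:
  n = 4403: C(4403, 9) = 1699894433046281918452233150; 1699894433046281918452233150 < 1719070799748422591028658176? YES
  n = 4404: C(4404, 9) = 1703375445537161676647015880; 1703375445537161676647015880 < 1719070799748422591028658176? YES
  n = 4405: C(4405, 9) = 1706862792900636302463627150; 1706862792900636302463627150 < 1719070799748422591028658176? YES
  n = 4406: C(4406, 9) = 1710356485221788389505285700; 1710356485221788389505285700 < 1719070799748422591028658176? YES
  n = 4407: C(4407, 9) = 1713856532599459170657070050; 1713856532599459170657070050 < 1719070799748422591028658176? YES
  n = 4408: C(4408, 9) = 1717362945146264156457459600; 1717362945146264156457459600 < 1719070799748422591028658176? YES
  n = 4409: C(4409, 9) = 1720875732988608787686577131; 1720875732988608787686577131 < 1719070799748422591028658176? NO
  n = 4410: C(4410, 9) = 1724394906266704102180823710; 1724394906266704102180823710 < 1719070799748422591028658176? NO
  n = 4411: C(4411, 9) = 1727920475134582415883601405; 1727920475134582415883601405 < 1719070799748422591028658176? NO
The largest n with C(n, 9) < 1719070799748422591028658176 is n = 4408 (where E[X] = 35778394690547169926197075/35813974994758803979763712 ≈ 0.999). Hence R_6(9) > 4408, i.e. R_6(9) ≥ 4409.

Largest n = 4408; hence R_6(9) > 4408.


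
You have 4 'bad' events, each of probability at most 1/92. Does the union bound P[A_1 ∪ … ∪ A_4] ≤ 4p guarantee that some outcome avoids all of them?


Union bound: P[∪_{i=1}^{4} A_i] ≤ Σ_i P[A_i] ≤ 4·p = 4·(1/92) = 1/23.
Numerically: 1/23 ≈ 0.04348.
Is 1/23 < 1? YES.
Since P[∪ A_i] ≤ 1/23 < 1, the complement has P[∩ A_i^c] ≥ 1 − 1/23 = 22/23 > 0, so some outcome avoids every A_i.

4·p = 1/23 ≈ 0.04348; existence CERTIFIED by the union bound.


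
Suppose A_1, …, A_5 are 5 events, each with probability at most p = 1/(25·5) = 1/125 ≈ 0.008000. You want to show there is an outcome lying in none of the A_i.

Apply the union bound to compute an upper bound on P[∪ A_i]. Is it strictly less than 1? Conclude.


Union bound: P[∪_{i=1}^{5} A_i] ≤ Σ_i P[A_i] ≤ 5·p = 5·(1/125) = 1/25.
Numerically: 1/25 ≈ 0.040000.
Is 1/25 < 1? YES.
Since P[∪ A_i] ≤ 1/25 < 1, the complement has P[∩ A_i^c] ≥ 1 − 1/25 = 24/25 > 0, so some outcome avoids every A_i.

5·p = 1/25 ≈ 0.040000; existence CERTIFIED by the union bound.


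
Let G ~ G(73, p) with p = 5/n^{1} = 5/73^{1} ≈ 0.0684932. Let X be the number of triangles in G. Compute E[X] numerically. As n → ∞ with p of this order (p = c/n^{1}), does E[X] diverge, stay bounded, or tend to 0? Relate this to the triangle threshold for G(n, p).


Number of potential triangles: C(73, 3) = 62196.
Each occurs with probability p³ ≈ (0.0684932)³ ≈ 3.21322719e-04.
By linearity: E[X] = C(73, 3)·p³ ≈ 62196 · 3.21322719e-04 ≈ 19.984988.
Here α = 1, so p = 5/n is exactly at the triangle threshold p ~ 1/n. Asymptotically E[X] → c³/6 = 5³/6 = 125/6 ≈ 20.833333, a bounded constant. In this regime the triangle count is asymptotically Poisson(c³/6).

E[X] ≈ 19.984988; in regime p = Θ(1/n^{1}) E[X] stays bounded (at the triangle threshold p ~ 1/n).


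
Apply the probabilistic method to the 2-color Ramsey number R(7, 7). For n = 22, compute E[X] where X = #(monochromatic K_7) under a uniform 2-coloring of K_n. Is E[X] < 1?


E[X] = C(22, 7) · 2^{1 − 21} = 170544 · 2^{−20} = 170544/1048576.
As a reduced fraction: E[X] = 10659/65536 ≈ 0.16264.
Is E[X] < 1? YES.
Since E[X] < 1, there exists a 2-coloring of K_{22} with no monochromatic K_7; hence R(7, 7) > 22.

E[X] = 10659/65536 ≈ 0.16264; E[X] < 1, so R(7, 7) > 22.


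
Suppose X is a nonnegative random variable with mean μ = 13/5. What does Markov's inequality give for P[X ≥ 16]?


μ = E[X] = 13/5, a = 16.
Markov: P[X ≥ 16] ≤ μ/a = (13/5)/16 = 13/80.
Numerically: ≈ 0.163.
(Since a = 16 > μ = 2.600, the bound 13/80 is < 1 and informative.)

P[X ≥ 16] ≤ 13/80 ≈ 0.163.


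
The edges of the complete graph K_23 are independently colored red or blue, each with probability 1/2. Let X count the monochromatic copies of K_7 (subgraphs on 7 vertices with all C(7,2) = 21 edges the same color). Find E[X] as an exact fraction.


Let X = Σ_S X_S over the C(23, 7) = 245157 subsets S of size 7, where X_S = 1 if the K_7 on S is monochromatic.
For a fixed S, the K_7 on S has C(7, 2) = 21 edges. P[all 21 edges red] = (1/2)^21, and likewise for blue, so P[monochromatic] = 2·(1/2)^21 = 2^{1 − 21} = 1/1048576.
By linearity: E[X] = C(23, 7) · 2^{1 − 21} = 245157 · 1/1048576 = 245157/1048576.
Numerically: E[X] ≈ 0.234.

E[X] = C(23,7)·2^(1−C(7,2)) = 245157/1048576 ≈ 0.234.


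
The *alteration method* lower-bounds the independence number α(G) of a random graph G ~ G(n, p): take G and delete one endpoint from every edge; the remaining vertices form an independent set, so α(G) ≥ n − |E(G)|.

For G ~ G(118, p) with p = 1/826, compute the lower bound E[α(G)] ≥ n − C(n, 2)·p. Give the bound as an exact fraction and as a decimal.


E[|E(G)|] = C(118, 2)·p = 6903 · (1/826) = 117/14.
E[α(G)] ≥ n − E[|E(G)|] = 118 − 117/14 = 1535/14.
Numerically: ≈ 109.642857.
(This is only a lower bound; the true E[α(G)] may be larger.)

E[α(G)] ≥ 1535/14 ≈ 109.642857.


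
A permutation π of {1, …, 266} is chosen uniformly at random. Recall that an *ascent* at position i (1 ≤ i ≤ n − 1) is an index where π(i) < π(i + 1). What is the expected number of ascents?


Write X = Σ X_I over i = 1, …, 265, with X_I the indicator of one ascent.
There are 265 indicators.
For each fixed i, the pair (π(i), π(i+1)) is a uniformly random ordered pair of distinct values from {1, …, 266}; by symmetry P[π(i) < π(i+1)] = 1/2.
By linearity: E[X] = 265 · (1/2) = (266 − 1) · (1/2) = 265/2 ≈ 132.500.

E[X] = 265/2 = 132.500.


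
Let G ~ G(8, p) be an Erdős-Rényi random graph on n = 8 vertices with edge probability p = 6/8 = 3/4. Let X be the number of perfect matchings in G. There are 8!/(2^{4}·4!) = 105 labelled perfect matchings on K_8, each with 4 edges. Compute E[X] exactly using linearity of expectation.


K_8 has 8!/(2^{4}·4!) = 105 labelled perfect matchings.
For each such perfect matching H, let X_H = 1 if all 4 edges of H are present in G. Then P[X_H = 1] = p^{4} = (3/4)^{4} = 81/256.
Summing the indicators: E[X] = Σ_H E[X_H] = 105 · p^{4} = 105 · 81/256 = 8505/256.
Numerically: E[X] ≈ 33.223.

E[X] = 105 · (3/4)^{4} = 8505/256 ≈ 33.223.


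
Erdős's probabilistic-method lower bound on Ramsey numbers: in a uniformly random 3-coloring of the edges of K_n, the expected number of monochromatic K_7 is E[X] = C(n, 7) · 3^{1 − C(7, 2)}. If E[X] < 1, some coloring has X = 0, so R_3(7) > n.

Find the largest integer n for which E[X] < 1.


We need C(n, 7) · 3^{1 − 21} < 1, i.e. C(n, 7) < 3^{21 − 1} = 3486784401.
Check values of n near the boundary:
  n = 80: C(80, 7) = 3176716400; 3176716400 < 3486784401? YES
  n = 81: C(81, 7) = 3477216600; 3477216600 < 3486784401? YES
  n = 82: C(82, 7) = 3801756816; 3801756816 < 3486784401? NO
  n = 83: C(83, 7) = 4151918628; 4151918628 < 3486784401? NO
The largest n with C(n, 7) < 3486784401 is n = 81 (where E[X] = 42928600/43046721 ≈ 0.9973). Hence R_3(7) > 81, i.e. R_3(7) ≥ 82.

Largest n = 81; hence R_3(7) > 81.


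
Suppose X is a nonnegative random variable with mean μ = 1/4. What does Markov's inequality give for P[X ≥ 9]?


μ = E[X] = 1/4, a = 9.
Markov: P[X ≥ 9] ≤ μ/a = (1/4)/9 = 1/36.
Numerically: ≈ 0.02778.
(Since a = 9 > μ = 0.25000, the bound 1/36 is < 1 and informative.)

P[X ≥ 9] ≤ 1/36 ≈ 0.02778.


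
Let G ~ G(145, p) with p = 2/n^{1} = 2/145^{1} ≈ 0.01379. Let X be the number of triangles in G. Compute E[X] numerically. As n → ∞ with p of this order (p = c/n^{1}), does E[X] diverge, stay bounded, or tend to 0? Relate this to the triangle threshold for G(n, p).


Number of potential triangles: C(145, 3) = 497640.
Each occurs with probability p³ ≈ (0.01379)³ ≈ 2.624134e-06.
By linearity: E[X] = C(145, 3)·p³ ≈ 497640 · 2.624134e-06 ≈ 1.3059.
Here α = 1, so p = 2/n is exactly at the triangle threshold p ~ 1/n. Asymptotically E[X] → c³/6 = 2³/6 = 4/3 ≈ 1.3333, a bounded constant. In this regime the triangle count is asymptotically Poisson(c³/6).

E[X] ≈ 1.3059; in regime p = Θ(1/n^{1}) E[X] stays bounded (at the triangle threshold p ~ 1/n).


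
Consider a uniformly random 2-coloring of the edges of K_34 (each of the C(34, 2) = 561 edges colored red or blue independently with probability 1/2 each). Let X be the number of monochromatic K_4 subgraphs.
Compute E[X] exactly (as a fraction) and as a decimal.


Let X = Σ_S X_S over the C(34, 4) = 46376 subsets S of size 4, where X_S = 1 if the K_4 on S is monochromatic.
For a fixed S, the K_4 on S has C(4, 2) = 6 edges. P[all 6 edges red] = (1/2)^6, and likewise for blue, so P[monochromatic] = 2·(1/2)^6 = 2^{1 − 6} = 1/32.
By linearity of expectation: E[X] = C(34, 4) · 2^{1 − 6} = 46376 · 1/32 = 5797/4.
Numerically: E[X] ≈ 1449.250000.

E[X] = C(34,4)·2^(1−C(4,2)) = 5797/4 ≈ 1449.250000.


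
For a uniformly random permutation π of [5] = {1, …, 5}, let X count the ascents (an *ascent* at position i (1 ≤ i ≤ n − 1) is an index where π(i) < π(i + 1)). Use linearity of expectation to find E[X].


Write X = Σ X_I over i = 1, …, 4, with X_I the indicator of one ascent.
There are 4 indicators.
For each fixed i, the pair (π(i), π(i+1)) is a uniformly random ordered pair of distinct values from {1, …, 5}; by symmetry P[π(i) < π(i+1)] = 1/2.
By linearity: E[X] = 4 · (1/2) = (5 − 1) · (1/2) = 2 ≈ 2.000.

E[X] = 2 = 2.000.


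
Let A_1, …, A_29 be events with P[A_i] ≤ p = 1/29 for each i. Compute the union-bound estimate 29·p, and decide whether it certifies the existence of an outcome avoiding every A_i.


Union bound: P[∪_{i=1}^{29} A_i] ≤ Σ_i P[A_i] ≤ 29·p = 29·(1/29) = 1.
Numerically: 1 ≈ 1.0000.
Is 1 < 1? NO.
Since the bound 1 is ≥ 1, the union bound is uninformative here; it does NOT by itself certify existence.

29·p = 1 ≈ 1.0000; existence NOT certified by the union bound.


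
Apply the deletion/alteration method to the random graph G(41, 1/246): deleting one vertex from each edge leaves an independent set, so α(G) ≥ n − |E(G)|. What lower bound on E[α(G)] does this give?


E[|E(G)|] = C(41, 2)·p = 820 · (1/246) = 10/3.
E[α(G)] ≥ n − E[|E(G)|] = 41 − 10/3 = 113/3.
Numerically: ≈ 37.6667.
(This is only a lower bound; the true E[α(G)] may be larger.)

E[α(G)] ≥ 113/3 ≈ 37.6667.


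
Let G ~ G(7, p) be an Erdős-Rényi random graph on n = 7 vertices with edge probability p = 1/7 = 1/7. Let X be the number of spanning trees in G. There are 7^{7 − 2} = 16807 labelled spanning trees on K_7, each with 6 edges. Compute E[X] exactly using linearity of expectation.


K_7 has 7^{7 − 2} = 16807 labelled spanning trees.
For each such spanning tree H, let X_H = 1 if all 6 edges of H are present in G. Then P[X_H = 1] = p^{6} = (1/7)^{6} = 1/117649.
Summing the indicators: E[X] = Σ_H E[X_H] = 16807 · p^{6} = 16807 · 1/117649 = 1/7.
Numerically: E[X] ≈ 0.142857.

E[X] = 16807 · (1/7)^{6} = 1/7 ≈ 0.142857.


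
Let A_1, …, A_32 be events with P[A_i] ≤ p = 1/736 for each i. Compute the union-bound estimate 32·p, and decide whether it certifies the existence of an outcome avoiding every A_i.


Union bound: P[∪_{i=1}^{32} A_i] ≤ Σ_i P[A_i] ≤ 32·p = 32·(1/736) = 1/23.
Numerically: 1/23 ≈ 0.0435.
Is 1/23 < 1? YES.
Since P[∪ A_i] ≤ 1/23 < 1, the complement has P[∩ A_i^c] ≥ 1 − 1/23 = 22/23 > 0, so some outcome avoids every A_i.

32·p = 1/23 ≈ 0.0435; existence CERTIFIED by the union bound.


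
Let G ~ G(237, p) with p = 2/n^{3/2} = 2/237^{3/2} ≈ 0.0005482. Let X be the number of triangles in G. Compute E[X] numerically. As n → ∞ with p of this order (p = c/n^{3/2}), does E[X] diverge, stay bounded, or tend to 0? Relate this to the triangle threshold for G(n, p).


Number of potential triangles: C(237, 3) = 2190670.
Each occurs with probability p³ ≈ (0.0005482)³ ≈ 1.647109e-10.
By linearity: E[X] = C(237, 3)·p³ ≈ 2190670 · 1.647109e-10 ≈ 0.0004.
Since α = 3/2 > 1, p = c/n^{3/2} = o(1/n) is below the triangle threshold p ~ 1/n. Asymptotically E[X] ~ (c³/6)·n^{3(1−α)} = (2³/6)·n^{-1.5} → 0, so by Markov's inequality G has no triangles w.h.p.

E[X] ≈ 0.0004; in regime p = Θ(1/n^{3/2}) E[X] tends to 0 (below the triangle threshold p ~ 1/n).


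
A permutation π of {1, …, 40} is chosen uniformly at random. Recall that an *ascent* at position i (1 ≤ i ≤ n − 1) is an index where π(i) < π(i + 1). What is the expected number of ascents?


Write X = Σ X_I over i = 1, …, 39, with X_I the indicator of one ascent.
There are 39 indicators.
For each fixed i, the pair (π(i), π(i+1)) is a uniformly random ordered pair of distinct values from {1, …, 40}; by symmetry P[π(i) < π(i+1)] = 1/2.
By linearity: E[X] = 39 · (1/2) = (40 − 1) · (1/2) = 39/2 ≈ 19.5000.

E[X] = 39/2 = 19.5000.


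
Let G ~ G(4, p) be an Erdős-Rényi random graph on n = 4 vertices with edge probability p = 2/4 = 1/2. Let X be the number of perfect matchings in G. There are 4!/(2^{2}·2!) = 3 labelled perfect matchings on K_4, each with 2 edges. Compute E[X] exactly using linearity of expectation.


K_4 has 4!/(2^{2}·2!) = 3 labelled perfect matchings.
For each such perfect matching H, let X_H = 1 if all 2 edges of H are present in G. Then P[X_H = 1] = p^{2} = (1/2)^{2} = 1/4.
Summing the indicators: E[X] = Σ_H E[X_H] = 3 · p^{2} = 3 · 1/4 = 3/4.
Numerically: E[X] ≈ 0.75.

E[X] = 3 · (1/2)^{2} = 3/4 ≈ 0.75.


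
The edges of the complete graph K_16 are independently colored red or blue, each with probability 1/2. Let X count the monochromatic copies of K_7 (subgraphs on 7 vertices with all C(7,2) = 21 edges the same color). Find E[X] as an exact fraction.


Let X = Σ_S X_S over the C(16, 7) = 11440 subsets S of size 7, where X_S = 1 if the K_7 on S is monochromatic.
For a fixed S, the K_7 on S has C(7, 2) = 21 edges. P[all 21 edges red] = (1/2)^21, and likewise for blue, so P[monochromatic] = 2·(1/2)^21 = 2^{1 − 21} = 1/1048576.
By linearity of expectation: E[X] = C(16, 7) · 2^{1 − 21} = 11440 · 1/1048576 = 715/65536.
Numerically: E[X] ≈ 0.01091.

E[X] = C(16,7)·2^(1−C(7,2)) = 715/65536 ≈ 0.01091.


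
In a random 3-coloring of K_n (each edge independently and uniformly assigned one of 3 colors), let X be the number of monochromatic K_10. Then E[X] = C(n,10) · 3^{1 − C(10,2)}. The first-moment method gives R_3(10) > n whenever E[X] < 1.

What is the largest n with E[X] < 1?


We need C(n, 10) · 3^{1 − 45} < 1, i.e. C(n, 10) < 3^{45 − 1} = 984770902183611232881.
Check values of n near the boundary:
  n = 569: C(569, 10) = 905357721286137524328; 905357721286137524328 < 984770902183611232881? YES
  n = 570: C(570, 10) = 921524823451961408691; 921524823451961408691 < 984770902183611232881? YES
  n = 571: C(571, 10) = 937951290893172842001; 937951290893172842001 < 984770902183611232881? YES
  n = 572: C(572, 10) = 954640815642161682606; 954640815642161682606 < 984770902183611232881? YES
  n = 573: C(573, 10) = 971597135635805762226; 971597135635805762226 < 984770902183611232881? YES
  n = 574: C(574, 10) = 988824035203816502691; 988824035203816502691 < 984770902183611232881? NO
  n = 575: C(575, 10) = 1006325345561406175305; 1006325345561406175305 < 984770902183611232881? NO
The largest n with C(n, 10) < 984770902183611232881 is n = 573 (where E[X] = 35985079097622435638/36472996377170786403 ≈ 0.986623). Hence R_3(10) > 573, i.e. R_3(10) ≥ 574.

Largest n = 573; hence R_3(10) > 573.


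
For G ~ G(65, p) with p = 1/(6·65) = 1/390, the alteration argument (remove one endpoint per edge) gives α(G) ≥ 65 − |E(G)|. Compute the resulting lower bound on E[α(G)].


E[|E(G)|] = C(65, 2)·p = 2080 · (1/390) = 16/3.
E[α(G)] ≥ n − E[|E(G)|] = 65 − 16/3 = 179/3.
Numerically: ≈ 59.666667.
(This is only a lower bound; the true E[α(G)] may be larger.)

E[α(G)] ≥ 179/3 ≈ 59.666667.


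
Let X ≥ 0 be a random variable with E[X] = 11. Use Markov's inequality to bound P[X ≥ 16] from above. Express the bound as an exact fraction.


μ = E[X] = 11, a = 16.
Markov: P[X ≥ 16] ≤ μ/a = (11)/16 = 11/16.
Numerically: ≈ 0.6875.
(Since a = 16 > μ = 11.0000, the bound 11/16 is < 1 and informative.)

P[X ≥ 16] ≤ 11/16 ≈ 0.6875.


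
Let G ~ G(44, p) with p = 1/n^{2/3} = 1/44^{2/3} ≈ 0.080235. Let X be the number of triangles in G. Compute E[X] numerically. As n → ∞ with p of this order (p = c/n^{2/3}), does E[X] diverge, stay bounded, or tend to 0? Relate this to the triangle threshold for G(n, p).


Number of potential triangles: C(44, 3) = 13244.
Each occurs with probability p³ ≈ (0.080235)³ ≈ 5.1652893e-04.
By linearity: E[X] = C(44, 3)·p³ ≈ 13244 · 5.1652893e-04 ≈ 6.84091.
Since α = 2/3 < 1, p = c/n^{2/3} ≫ 1/n is above the triangle threshold p ~ 1/n. Asymptotically E[X] ~ (c³/6)·n^{3(1−α)} = (1³/6)·n^{1} → ∞; triangles are abundant w.h.p.

E[X] ≈ 6.84091; in regime p = Θ(1/n^{2/3}) E[X] diverges (above the triangle threshold p ~ 1/n).


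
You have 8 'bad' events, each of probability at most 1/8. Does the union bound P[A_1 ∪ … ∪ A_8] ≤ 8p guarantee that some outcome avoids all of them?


Union bound: P[∪_{i=1}^{8} A_i] ≤ Σ_i P[A_i] ≤ 8·p = 8·(1/8) = 1.
Numerically: 1 ≈ 1.000.
Is 1 < 1? NO.
Since the bound 1 is ≥ 1, the union bound is uninformative here; it does NOT by itself certify existence.

8·p = 1 ≈ 1.000; existence NOT certified by the union bound.


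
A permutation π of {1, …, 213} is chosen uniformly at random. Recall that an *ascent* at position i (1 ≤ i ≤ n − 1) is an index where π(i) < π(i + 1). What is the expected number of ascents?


Write X = Σ X_I over i = 1, …, 212, with X_I the indicator of one ascent.
There are 212 indicators.
For each fixed i, the pair (π(i), π(i+1)) is a uniformly random ordered pair of distinct values from {1, …, 213}; by symmetry P[π(i) < π(i+1)] = 1/2.
By linearity: E[X] = 212 · (1/2) = (213 − 1) · (1/2) = 106 ≈ 106.000.

E[X] = 106 = 106.000.


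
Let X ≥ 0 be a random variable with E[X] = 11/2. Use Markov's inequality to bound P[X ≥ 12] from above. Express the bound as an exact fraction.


μ = E[X] = 11/2, a = 12.
Markov: P[X ≥ 12] ≤ μ/a = (11/2)/12 = 11/24.
Numerically: ≈ 0.458.
(Since a = 12 > μ = 5.500, the bound 11/24 is < 1 and informative.)

P[X ≥ 12] ≤ 11/24 ≈ 0.458.


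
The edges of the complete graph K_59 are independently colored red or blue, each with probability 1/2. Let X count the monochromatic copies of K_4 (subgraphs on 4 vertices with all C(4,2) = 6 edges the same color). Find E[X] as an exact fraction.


Let X = Σ_S X_S over the C(59, 4) = 455126 subsets S of size 4, where X_S = 1 if the K_4 on S is monochromatic.
For a fixed S, the K_4 on S has C(4, 2) = 6 edges. P[all 6 edges red] = (1/2)^6, and likewise for blue, so P[monochromatic] = 2·(1/2)^6 = 2^{1 − 6} = 1/32.
By linearity: E[X] = C(59, 4) · 2^{1 − 6} = 455126 · 1/32 = 227563/16.
Numerically: E[X] ≈ 14222.687500.

E[X] = C(59,4)·2^(1−C(4,2)) = 227563/16 ≈ 14222.687500.


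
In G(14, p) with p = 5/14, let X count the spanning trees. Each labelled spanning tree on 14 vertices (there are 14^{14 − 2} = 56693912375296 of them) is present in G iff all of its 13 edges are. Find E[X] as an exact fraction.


K_14 has 14^{14 − 2} = 56693912375296 labelled spanning trees.
For each such spanning tree H, let X_H = 1 if all 13 edges of H are present in G. Then P[X_H = 1] = p^{13} = (5/14)^{13} = 1220703125/793714773254144.
By linearity of expectation: E[X] = Σ_H E[X_H] = 56693912375296 · p^{13} = 56693912375296 · 1220703125/793714773254144 = 1220703125/14.
Numerically: E[X] ≈ 8.71931e+07.

E[X] = 56693912375296 · (5/14)^{13} = 1220703125/14 ≈ 8.71931e+07.


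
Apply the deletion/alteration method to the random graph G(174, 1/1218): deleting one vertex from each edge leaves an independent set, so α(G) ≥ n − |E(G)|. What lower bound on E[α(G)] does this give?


E[|E(G)|] = C(174, 2)·p = 15051 · (1/1218) = 173/14.
E[α(G)] ≥ n − E[|E(G)|] = 174 − 173/14 = 2263/14.
Numerically: ≈ 161.642857.
(This is only a lower bound; the true E[α(G)] may be larger.)

E[α(G)] ≥ 2263/14 ≈ 161.642857.


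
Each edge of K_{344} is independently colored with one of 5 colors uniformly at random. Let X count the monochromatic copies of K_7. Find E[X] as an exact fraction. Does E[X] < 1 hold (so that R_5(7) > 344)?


E[X] = C(344, 7) · 5^{1 − 21} = 106364775244728 · 5^{−20} = 106364775244728/95367431640625.
As a reduced fraction: E[X] = 106364775244728/95367431640625 ≈ 1.115316.
Is E[X] < 1? NO.
Since E[X] ≥ 1, the first-moment bound is inconclusive at n = 344; it does NOT by itself certify R_5(7) > 344.

E[X] = 106364775244728/95367431640625 ≈ 1.115316; E[X] ≥ 1; first-moment method inconclusive here.


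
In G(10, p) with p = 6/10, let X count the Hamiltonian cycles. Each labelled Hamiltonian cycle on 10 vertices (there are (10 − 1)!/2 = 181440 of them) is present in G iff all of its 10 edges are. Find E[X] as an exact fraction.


K_10 has (10 − 1)!/2 = 181440 labelled Hamiltonian cycles.
For each such Hamiltonian cycle H, let X_H = 1 if all 10 edges of H are present in G. Then P[X_H = 1] = p^{10} = (3/5)^{10} = 59049/9765625.
By linearity: E[X] = Σ_H E[X_H] = 181440 · p^{10} = 181440 · 59049/9765625 = 2142770112/1953125.
Numerically: E[X] ≈ 1.1e+03.

E[X] = 181440 · (3/5)^{10} = 2142770112/1953125 ≈ 1.1e+03.


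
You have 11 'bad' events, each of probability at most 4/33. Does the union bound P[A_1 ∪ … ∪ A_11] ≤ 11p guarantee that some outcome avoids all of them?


Union bound: P[∪_{i=1}^{11} A_i] ≤ Σ_i P[A_i] ≤ 11·p = 11·(4/33) = 4/3.
Numerically: 4/3 ≈ 1.3333.
Is 4/3 < 1? NO.
Since the bound 4/3 is ≥ 1, the union bound is uninformative here; it does NOT by itself certify existence.

11·p = 4/3 ≈ 1.3333; existence NOT certified by the union bound.


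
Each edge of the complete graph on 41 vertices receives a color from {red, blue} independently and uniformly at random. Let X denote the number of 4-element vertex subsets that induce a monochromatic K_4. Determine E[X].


Let X = Σ_S X_S over the C(41, 4) = 101270 subsets S of size 4, where X_S = 1 if the K_4 on S is monochromatic.
For a fixed S, the K_4 on S has C(4, 2) = 6 edges. P[all 6 edges red] = (1/2)^6, and likewise for blue, so P[monochromatic] = 2·(1/2)^6 = 2^{1 − 6} = 1/32.
By linearity: E[X] = C(41, 4) · 2^{1 − 6} = 101270 · 1/32 = 50635/16.
Numerically: E[X] ≈ 3164.6875.

E[X] = C(41,4)·2^(1−C(4,2)) = 50635/16 ≈ 3164.6875.
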